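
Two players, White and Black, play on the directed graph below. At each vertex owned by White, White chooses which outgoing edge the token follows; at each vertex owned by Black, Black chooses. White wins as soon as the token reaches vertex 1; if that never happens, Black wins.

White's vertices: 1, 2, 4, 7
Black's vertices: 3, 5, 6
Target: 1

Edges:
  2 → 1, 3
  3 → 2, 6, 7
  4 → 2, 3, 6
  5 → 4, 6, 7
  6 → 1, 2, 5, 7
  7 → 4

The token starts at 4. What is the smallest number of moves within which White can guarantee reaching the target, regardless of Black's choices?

2

A0 = {1}
A1: add {2} — 2 (White) has 2→1.
A2: add {4} — 4 (White) has 4→2.
4 enters the attractor at level 2, so White can force the target in 2 moves from there.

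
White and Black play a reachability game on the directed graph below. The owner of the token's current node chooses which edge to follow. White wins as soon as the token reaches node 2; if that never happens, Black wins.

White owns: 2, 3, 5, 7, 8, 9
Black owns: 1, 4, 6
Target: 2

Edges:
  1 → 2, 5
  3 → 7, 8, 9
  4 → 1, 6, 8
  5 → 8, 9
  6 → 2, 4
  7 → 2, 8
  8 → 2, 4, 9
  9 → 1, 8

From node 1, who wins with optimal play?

A0 = {2}
A1: add {7, 8} — 7 (White) has 7→2; 8 (White) has 8→2.
A2: add {3, 5, 9} — 3 (White) has 3→7; 5 (White) has 5→8; 9 (White) has 9→8.
A3: add {1} — 1 (Black): all of {2, 5} already in.
A4 = A3; e.g. 4 (Black) can still go to 6. Fixed point.
1 ∈ A3, so White can force the target.

White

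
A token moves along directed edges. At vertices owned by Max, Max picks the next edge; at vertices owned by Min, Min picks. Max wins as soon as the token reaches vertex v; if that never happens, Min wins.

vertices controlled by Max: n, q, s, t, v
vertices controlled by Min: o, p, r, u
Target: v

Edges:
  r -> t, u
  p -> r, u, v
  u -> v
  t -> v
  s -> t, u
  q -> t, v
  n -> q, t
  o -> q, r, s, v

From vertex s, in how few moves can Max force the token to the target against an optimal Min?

A0 = {v}
A1: add {q, t, u} — q (Max) has q→v; t (Max) has t→v; u (Min): all of {v} already in.
A2: add {n, r, s} — n (Max) has n→q; r (Min): all of {t, u} already in; s (Max) has s→t.
s enters the attractor at level 2, so Max can force the target in 2 moves from there.

2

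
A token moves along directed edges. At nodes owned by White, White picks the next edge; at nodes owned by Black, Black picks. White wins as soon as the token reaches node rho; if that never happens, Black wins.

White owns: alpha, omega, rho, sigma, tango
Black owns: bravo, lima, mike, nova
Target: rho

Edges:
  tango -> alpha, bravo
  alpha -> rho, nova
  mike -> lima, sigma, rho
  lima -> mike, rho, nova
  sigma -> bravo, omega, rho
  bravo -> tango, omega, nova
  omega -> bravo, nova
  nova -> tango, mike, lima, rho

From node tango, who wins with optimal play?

White

A0 = {rho}
A1: add {alpha, sigma} — alpha (White) has alpha→rho; sigma (White) has sigma→rho.
A2: add {tango} — tango (White) has tango→alpha.
A3 = A2; e.g. mike (Black) can still go to lima. Fixed point.
tango ∈ A2, so White can force the target.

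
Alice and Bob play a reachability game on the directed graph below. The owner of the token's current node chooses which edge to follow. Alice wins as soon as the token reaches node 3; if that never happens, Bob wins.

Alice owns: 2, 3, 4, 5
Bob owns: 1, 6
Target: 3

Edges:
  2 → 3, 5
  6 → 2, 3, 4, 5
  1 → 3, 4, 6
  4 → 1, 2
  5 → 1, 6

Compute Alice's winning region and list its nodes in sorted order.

2, 3, 4

A0 = {3}
A1: add {2} — 2 (Alice) has 2→3.
A2: add {4} — 4 (Alice) has 4→2.
A3 = A2; e.g. 1 (Bob) can still go to 6. Fixed point.
Alice's winning region = {2, 3, 4}.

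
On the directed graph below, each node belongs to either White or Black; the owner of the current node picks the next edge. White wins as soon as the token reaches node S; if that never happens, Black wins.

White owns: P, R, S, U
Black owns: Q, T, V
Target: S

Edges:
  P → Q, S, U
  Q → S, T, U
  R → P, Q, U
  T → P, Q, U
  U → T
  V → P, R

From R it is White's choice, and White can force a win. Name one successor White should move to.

A0 = {S}
A1: add {P} — P (White) has P→S.
A2: add {R} — R (White) has R→P.
A3: add {V} — V (Black): all of {P, R} already in.
A4 = A3; e.g. Q (Black) can still go to T. Fixed point.
From R, successor P is in the attractor (rank 1); the other successors Q, U are not.

P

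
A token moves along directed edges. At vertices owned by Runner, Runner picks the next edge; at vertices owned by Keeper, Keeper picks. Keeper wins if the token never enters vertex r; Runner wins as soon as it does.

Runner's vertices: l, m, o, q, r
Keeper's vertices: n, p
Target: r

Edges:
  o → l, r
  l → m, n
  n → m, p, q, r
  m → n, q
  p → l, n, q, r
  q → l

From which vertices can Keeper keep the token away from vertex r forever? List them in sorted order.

l, m, n, p, q

A0 = {r}
A1: add {o} — o (Runner) has o→r.
A2 = A1; e.g. l (Runner) has no edge into A1. Fixed point.
Runner's attractor = {o, r}; Keeper avoids the target exactly from the complement.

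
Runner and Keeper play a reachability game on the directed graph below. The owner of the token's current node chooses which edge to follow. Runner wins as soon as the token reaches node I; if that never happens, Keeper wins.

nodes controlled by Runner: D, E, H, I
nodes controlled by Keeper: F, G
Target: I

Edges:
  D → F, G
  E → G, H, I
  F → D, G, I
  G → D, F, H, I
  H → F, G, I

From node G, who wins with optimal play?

Keeper

A0 = {I}
A1: add {E, H} — E (Runner) has E→I; H (Runner) has H→I.
A2 = A1; e.g. D (Runner) has no edge into A1. Fixed point.
G never enters the attractor, so Keeper can avoid the target forever.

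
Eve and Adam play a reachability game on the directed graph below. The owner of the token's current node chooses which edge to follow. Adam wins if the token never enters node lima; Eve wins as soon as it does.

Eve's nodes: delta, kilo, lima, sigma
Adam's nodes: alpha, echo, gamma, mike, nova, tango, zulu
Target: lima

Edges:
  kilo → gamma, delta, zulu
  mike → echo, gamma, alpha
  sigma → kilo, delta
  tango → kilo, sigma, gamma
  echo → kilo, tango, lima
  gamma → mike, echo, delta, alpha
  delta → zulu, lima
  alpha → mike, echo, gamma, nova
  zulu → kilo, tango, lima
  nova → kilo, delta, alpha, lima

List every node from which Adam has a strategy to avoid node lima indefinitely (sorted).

alpha, echo, gamma, mike, nova, tango, zulu

A0 = {lima}
A1: add {delta} — delta (Eve) has delta→lima.
A2: add {kilo, sigma} — kilo (Eve) has kilo→delta; sigma (Eve) has sigma→delta.
A3 = A2; e.g. mike (Adam) can still go to echo. Fixed point.
Eve's attractor = {delta, kilo, lima, sigma}; Adam avoids the target exactly from the complement.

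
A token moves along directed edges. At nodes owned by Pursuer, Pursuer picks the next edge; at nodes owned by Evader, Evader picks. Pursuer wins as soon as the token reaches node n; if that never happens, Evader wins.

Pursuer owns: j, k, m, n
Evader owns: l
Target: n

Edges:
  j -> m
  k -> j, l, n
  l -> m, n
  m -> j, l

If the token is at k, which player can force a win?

A0 = {n}
A1: add {k} — k (Pursuer) has k→n.
A2 = A1; e.g. j (Pursuer) has no edge into A1. Fixed point.
k ∈ A1, so Pursuer can force the target.

Pursuer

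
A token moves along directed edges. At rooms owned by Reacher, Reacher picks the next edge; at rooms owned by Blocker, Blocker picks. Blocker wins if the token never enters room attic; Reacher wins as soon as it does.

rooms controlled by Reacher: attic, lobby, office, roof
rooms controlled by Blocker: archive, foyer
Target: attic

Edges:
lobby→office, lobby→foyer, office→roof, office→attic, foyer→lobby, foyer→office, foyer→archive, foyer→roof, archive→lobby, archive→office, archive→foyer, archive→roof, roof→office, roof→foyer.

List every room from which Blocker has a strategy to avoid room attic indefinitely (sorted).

A0 = {attic}
A1: add {office} — office (Reacher) has office→attic.
A2: add {lobby, roof} — lobby (Reacher) has lobby→office; roof (Reacher) has roof→office.
A3 = A2; e.g. foyer (Blocker) can still go to archive. Fixed point.
Reacher's attractor = {attic, lobby, office, roof}; Blocker avoids the target exactly from the complement.

archive, foyer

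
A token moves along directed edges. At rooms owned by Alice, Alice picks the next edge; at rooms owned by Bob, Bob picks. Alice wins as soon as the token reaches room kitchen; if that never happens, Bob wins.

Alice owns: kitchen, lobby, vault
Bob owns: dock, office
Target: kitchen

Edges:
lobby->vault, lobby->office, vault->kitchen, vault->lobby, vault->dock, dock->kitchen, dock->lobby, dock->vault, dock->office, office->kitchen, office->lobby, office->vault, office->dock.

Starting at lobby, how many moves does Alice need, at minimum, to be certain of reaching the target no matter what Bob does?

2

A0 = {kitchen}
A1: add {vault} — vault (Alice) has vault→kitchen.
A2: add {lobby} — lobby (Alice) has lobby→vault.
A3 = A2; e.g. dock (Bob) can still go to office. Fixed point.
lobby enters the attractor at level 2, so Alice can force the target in 2 moves from there.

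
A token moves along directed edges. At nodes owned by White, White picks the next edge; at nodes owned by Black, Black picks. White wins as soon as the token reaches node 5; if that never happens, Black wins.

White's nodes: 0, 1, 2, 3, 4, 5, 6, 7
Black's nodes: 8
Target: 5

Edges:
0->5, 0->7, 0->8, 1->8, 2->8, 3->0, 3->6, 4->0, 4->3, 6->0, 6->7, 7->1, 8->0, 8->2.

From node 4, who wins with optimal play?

White

A0 = {5}
A1: add {0} — 0 (White) has 0→5.
A2: add {3, 4, 6} — 3 (White) has 3→0; 4 (White) has 4→0; 6 (White) has 6→0.
A3 = A2; e.g. 1 (White) has no edge into A2. Fixed point.
4 ∈ A2, so White can force the target.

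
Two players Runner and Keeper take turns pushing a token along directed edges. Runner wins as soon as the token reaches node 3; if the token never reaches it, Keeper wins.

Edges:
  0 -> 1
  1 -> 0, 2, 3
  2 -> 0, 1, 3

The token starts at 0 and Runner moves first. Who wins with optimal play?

Keeper

Track states (vertex, player-to-move).
A0 = {(3,Runner), (3,Keeper)}
A1: add {(1,Runner), (2,Runner)}.
A2: add {(0,Keeper)}.
A3 = A2; e.g. (0,Runner) stays out. (0,Runner) never enters ⇒ Keeper avoids the target.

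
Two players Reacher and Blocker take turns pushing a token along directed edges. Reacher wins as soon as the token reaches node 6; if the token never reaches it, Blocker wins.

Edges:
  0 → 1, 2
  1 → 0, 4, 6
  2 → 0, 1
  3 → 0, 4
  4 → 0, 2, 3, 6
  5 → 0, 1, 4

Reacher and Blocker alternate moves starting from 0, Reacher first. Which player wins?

Blocker

Track states (vertex, player-to-move).
A0 = {(6,Reacher), (6,Blocker)}
A1: add {(1,Reacher), (4,Reacher)}.
A2 = A1; e.g. (0,Reacher) stays out. (0,Reacher) never enters ⇒ Blocker avoids the target.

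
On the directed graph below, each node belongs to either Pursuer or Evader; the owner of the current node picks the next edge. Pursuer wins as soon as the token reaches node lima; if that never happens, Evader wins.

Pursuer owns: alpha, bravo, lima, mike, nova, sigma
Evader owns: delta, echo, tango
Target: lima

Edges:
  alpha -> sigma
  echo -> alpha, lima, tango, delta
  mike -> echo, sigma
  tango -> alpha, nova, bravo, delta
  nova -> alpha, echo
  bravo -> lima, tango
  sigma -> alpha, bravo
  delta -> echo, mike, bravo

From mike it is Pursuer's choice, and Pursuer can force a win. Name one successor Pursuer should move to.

sigma

A0 = {lima}
A1: add {bravo} — bravo (Pursuer) has bravo→lima.
A2: add {sigma} — sigma (Pursuer) has sigma→bravo.
A3: add {alpha, mike} — alpha (Pursuer) has alpha→sigma; mike (Pursuer) has mike→sigma.
A4: add {nova} — nova (Pursuer) has nova→alpha.
A5 = A4; e.g. echo (Evader) can still go to tango. Fixed point.
From mike, successor sigma is in the attractor (rank 2); the other successor echo is not.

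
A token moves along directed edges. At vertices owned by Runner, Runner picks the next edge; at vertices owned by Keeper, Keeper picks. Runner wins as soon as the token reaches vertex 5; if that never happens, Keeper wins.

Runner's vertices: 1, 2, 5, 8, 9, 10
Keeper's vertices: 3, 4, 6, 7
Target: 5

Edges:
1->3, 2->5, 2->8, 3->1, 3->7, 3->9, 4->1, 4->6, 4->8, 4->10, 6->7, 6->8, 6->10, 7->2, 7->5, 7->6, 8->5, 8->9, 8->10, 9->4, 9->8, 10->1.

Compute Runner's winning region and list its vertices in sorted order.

A0 = {5}
A1: add {2, 8} — 2 (Runner) has 2→5; 8 (Runner) has 8→5.
A2: add {9} — 9 (Runner) has 9→8.
A3 = A2; e.g. 1 (Runner) has no edge into A2. Fixed point.
Runner's winning region = {2, 5, 8, 9}.

2, 5, 8, 9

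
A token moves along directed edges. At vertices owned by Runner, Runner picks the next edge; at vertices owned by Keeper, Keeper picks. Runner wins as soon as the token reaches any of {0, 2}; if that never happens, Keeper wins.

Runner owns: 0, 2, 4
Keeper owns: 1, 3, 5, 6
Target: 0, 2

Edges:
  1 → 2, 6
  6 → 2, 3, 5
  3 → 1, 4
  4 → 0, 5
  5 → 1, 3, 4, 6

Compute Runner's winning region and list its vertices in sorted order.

A0 = {0, 2}
A1: add {4} — 4 (Runner) has 4→0.
A2 = A1; e.g. 1 (Keeper) can still go to 6. Fixed point.
Runner's winning region = {0, 2, 4}.

0, 2, 4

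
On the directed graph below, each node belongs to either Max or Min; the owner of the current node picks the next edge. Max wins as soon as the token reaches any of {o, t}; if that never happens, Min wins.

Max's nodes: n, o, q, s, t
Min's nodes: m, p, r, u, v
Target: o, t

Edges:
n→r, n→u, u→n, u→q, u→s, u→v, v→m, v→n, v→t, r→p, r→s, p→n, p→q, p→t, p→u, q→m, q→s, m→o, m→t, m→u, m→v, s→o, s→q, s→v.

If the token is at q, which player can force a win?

Max

A0 = {o, t}
A1: add {s} — s (Max) has s→o.
A2: add {q} — q (Max) has q→s.
A3 = A2; e.g. m (Min) can still go to u. Fixed point.
q ∈ A2, so Max can force the target.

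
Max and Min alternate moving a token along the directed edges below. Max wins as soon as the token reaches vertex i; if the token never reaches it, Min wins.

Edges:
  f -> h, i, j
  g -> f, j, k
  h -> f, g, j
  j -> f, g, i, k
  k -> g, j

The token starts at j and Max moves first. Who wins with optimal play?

Track states (vertex, player-to-move).
A0 = {(i,Max), (i,Min)}
A1: add {(f,Max), (j,Max)}.
(j,Max) ∈ A1 ⇒ Max forces the target.

Max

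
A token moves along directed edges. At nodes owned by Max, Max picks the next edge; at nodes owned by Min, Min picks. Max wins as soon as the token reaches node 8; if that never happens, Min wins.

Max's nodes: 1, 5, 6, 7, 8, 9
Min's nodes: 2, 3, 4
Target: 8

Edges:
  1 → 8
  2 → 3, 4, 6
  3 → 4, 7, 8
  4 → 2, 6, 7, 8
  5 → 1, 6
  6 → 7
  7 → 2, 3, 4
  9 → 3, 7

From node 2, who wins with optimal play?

Min

A0 = {8}
A1: add {1} — 1 (Max) has 1→8.
A2: add {5} — 5 (Max) has 5→1.
A3 = A2; e.g. 2 (Min) can still go to 3. Fixed point.
2 never enters the attractor, so Min can avoid the target forever.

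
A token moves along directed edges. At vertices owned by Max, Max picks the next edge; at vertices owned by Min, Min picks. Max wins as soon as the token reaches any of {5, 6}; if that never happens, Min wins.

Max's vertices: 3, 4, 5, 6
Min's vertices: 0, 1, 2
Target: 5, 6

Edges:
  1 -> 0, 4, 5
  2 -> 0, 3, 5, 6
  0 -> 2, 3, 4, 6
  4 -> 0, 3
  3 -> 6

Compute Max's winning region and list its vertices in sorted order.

A0 = {5, 6}
A1: add {3} — 3 (Max) has 3→6.
A2: add {4} — 4 (Max) has 4→3.
A3 = A2; e.g. 0 (Min) can still go to 2. Fixed point.
Max's winning region = {3, 4, 5, 6}.

3, 4, 5, 6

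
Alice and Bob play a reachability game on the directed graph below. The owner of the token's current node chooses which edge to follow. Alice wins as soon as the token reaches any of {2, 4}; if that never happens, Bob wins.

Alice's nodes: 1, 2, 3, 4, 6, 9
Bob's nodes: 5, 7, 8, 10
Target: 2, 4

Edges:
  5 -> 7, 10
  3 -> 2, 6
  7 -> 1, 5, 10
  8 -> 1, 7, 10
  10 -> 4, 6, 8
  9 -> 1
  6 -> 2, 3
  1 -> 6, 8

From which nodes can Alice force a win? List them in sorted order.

1, 2, 3, 4, 6, 9

A0 = {2, 4}
A1: add {3, 6} — 3 (Alice) has 3→2; 6 (Alice) has 6→2.
A2: add {1} — 1 (Alice) has 1→6.
A3: add {9} — 9 (Alice) has 9→1.
A4 = A3; e.g. 5 (Bob) can still go to 7. Fixed point.
Alice's winning region = {1, 2, 3, 4, 6, 9}.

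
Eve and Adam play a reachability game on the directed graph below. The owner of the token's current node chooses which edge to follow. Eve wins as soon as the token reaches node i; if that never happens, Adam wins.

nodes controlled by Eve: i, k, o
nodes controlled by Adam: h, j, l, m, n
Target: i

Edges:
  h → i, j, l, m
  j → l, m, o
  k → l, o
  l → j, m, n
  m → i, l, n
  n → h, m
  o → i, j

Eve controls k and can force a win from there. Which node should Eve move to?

o

A0 = {i}
A1: add {o} — o (Eve) has o→i.
A2: add {k} — k (Eve) has k→o.
A3 = A2; e.g. h (Adam) can still go to j. Fixed point.
From k, successor o is in the attractor (rank 1); the other successor l is not.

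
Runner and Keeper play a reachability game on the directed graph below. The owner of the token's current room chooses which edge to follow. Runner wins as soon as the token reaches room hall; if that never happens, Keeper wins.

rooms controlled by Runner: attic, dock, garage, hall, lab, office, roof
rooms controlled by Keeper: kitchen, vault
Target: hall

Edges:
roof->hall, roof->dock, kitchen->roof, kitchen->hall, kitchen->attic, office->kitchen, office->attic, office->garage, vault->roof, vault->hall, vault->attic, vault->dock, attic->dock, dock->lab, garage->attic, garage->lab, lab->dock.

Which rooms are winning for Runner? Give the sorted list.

A0 = {hall}
A1: add {roof} — roof (Runner) has roof→hall.
A2 = A1; e.g. kitchen (Keeper) can still go to attic. Fixed point.
Runner's winning region = {hall, roof}.

hall, roof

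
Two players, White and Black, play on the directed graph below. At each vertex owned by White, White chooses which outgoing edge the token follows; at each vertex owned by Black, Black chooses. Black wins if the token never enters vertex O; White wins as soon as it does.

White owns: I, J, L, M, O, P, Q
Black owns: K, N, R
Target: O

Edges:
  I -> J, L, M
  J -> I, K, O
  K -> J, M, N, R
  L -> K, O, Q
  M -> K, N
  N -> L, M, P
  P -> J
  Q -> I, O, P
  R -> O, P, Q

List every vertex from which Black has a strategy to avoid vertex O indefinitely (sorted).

K, M, N

A0 = {O}
A1: add {J, L, Q} — J (White) has J→O; L (White) has L→O; Q (White) has Q→O.
A2: add {I, P} — I (White) has I→J; P (White) has P→J.
A3: add {R} — R (Black): all of {O, P, Q} already in.
A4 = A3; e.g. K (Black) can still go to M. Fixed point.
White's attractor = {I, J, L, O, P, Q, R}; Black avoids the target exactly from the complement.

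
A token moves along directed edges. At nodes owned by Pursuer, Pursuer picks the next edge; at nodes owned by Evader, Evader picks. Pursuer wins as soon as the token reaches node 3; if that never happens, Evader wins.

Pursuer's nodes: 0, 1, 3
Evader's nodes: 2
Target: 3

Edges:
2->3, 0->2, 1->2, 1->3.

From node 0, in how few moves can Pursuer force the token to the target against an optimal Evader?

2

A0 = {3}
A1: add {1, 2} — 1 (Pursuer) has 1→3; 2 (Evader): all of {3} already in.
A2: add {0} — 0 (Pursuer) has 0→2.
A2 = all vertices. Fixed point.
0 enters the attractor at level 2, so Pursuer can force the target in 2 moves from there.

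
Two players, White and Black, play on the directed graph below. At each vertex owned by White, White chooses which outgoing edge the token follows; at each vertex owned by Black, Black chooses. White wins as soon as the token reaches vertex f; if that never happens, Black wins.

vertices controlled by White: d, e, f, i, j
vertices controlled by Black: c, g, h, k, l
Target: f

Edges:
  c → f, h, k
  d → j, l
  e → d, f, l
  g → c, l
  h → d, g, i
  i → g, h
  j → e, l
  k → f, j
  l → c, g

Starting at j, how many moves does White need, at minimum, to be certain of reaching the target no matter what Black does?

2

A0 = {f}
A1: add {e} — e (White) has e→f.
A2: add {j} — j (White) has j→e.
j enters the attractor at level 2, so White can force the target in 2 moves from there.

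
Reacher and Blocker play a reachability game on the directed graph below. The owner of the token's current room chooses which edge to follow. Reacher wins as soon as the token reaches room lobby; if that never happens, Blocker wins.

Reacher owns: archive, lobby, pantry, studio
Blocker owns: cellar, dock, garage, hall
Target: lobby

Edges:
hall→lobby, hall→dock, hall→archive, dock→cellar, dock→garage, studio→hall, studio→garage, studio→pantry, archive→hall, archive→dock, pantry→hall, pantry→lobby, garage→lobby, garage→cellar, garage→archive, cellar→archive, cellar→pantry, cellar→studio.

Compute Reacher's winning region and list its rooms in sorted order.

A0 = {lobby}
A1: add {pantry} — pantry (Reacher) has pantry→lobby.
A2: add {studio} — studio (Reacher) has studio→pantry.
A3 = A2; e.g. hall (Blocker) can still go to dock. Fixed point.
Reacher's winning region = {lobby, pantry, studio}.

lobby, pantry, studio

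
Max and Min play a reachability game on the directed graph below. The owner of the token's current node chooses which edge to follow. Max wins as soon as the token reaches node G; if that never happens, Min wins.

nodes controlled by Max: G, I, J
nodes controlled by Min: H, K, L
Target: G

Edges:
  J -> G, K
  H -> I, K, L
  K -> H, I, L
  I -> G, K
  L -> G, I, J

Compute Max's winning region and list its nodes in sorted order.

A0 = {G}
A1: add {I, J} — I (Max) has I→G; J (Max) has J→G.
A2: add {L} — L (Min): all of {G, I, J} already in.
A3 = A2; e.g. H (Min) can still go to K. Fixed point.
Max's winning region = {G, I, J, L}.

G, I, J, L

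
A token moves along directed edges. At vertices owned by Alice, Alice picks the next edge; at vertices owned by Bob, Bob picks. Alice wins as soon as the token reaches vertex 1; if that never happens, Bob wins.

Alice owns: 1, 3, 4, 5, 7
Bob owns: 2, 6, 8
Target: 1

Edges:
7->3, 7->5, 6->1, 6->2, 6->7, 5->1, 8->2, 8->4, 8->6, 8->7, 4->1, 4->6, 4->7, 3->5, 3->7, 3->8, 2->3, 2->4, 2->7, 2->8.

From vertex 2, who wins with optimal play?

A0 = {1}
A1: add {4, 5} — 4 (Alice) has 4→1; 5 (Alice) has 5→1.
A2: add {3, 7} — 3 (Alice) has 3→5; 7 (Alice) has 7→5.
A3 = A2; e.g. 2 (Bob) can still go to 8. Fixed point.
2 never enters the attractor, so Bob can avoid the target forever.

Bob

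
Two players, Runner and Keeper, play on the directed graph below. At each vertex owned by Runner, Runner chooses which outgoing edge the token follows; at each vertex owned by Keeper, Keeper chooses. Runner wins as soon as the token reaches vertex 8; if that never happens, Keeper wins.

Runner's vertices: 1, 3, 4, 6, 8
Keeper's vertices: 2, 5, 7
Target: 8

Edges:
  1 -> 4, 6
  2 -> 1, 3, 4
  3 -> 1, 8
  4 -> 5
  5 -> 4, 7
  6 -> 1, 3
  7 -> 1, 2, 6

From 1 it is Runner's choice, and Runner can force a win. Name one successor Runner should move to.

A0 = {8}
A1: add {3} — 3 (Runner) has 3→8.
A2: add {6} — 6 (Runner) has 6→3.
A3: add {1} — 1 (Runner) has 1→6.
A4 = A3; e.g. 2 (Keeper) can still go to 4. Fixed point.
From 1, successor 6 is in the attractor (rank 2); the other successor 4 is not.

6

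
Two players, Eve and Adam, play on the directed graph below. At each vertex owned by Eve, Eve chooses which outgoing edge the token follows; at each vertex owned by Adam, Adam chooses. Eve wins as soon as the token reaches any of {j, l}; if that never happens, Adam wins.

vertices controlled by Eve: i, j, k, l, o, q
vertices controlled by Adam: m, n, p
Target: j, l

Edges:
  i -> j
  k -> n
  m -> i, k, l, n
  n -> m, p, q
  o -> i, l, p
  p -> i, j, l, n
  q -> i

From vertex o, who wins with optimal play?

Eve

A0 = {j, l}
A1: add {i, o} — i (Eve) has i→j; o (Eve) has o→l.
o ∈ A1, so Eve can force the target.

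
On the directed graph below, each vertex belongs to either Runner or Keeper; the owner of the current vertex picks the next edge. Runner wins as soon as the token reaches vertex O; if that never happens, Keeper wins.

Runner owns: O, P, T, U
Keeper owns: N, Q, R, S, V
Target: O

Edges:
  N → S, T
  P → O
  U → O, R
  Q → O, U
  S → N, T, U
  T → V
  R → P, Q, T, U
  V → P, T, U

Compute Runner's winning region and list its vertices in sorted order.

A0 = {O}
A1: add {P, U} — P (Runner) has P→O; U (Runner) has U→O.
A2: add {Q} — Q (Keeper): all of {O, U} already in.
A3 = A2; e.g. N (Keeper) can still go to S. Fixed point.
Runner's winning region = {O, P, Q, U}.

O, P, Q, U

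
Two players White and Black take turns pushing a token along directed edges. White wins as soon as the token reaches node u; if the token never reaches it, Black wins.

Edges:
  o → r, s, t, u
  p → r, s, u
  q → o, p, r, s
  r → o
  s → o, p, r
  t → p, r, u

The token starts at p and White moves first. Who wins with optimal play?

White

Track states (vertex, player-to-move).
A0 = {(u,White), (u,Black)}
A1: add {(o,White), (p,White), (t,White)}.
(p,White) ∈ A1 ⇒ White forces the target.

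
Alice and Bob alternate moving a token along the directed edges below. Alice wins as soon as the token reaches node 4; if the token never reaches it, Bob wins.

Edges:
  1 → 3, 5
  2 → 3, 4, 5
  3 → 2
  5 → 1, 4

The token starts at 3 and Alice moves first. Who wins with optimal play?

Track states (vertex, player-to-move).
A0 = {(4,Alice), (4,Bob)}
A1: add {(2,Alice), (5,Alice)}.
A2: add {(3,Bob)}.
A3: add {(1,Alice)}.
A4: add {(5,Bob)}.
A5 = A4; e.g. (1,Bob) stays out. (3,Alice) never enters ⇒ Bob avoids the target.

Bob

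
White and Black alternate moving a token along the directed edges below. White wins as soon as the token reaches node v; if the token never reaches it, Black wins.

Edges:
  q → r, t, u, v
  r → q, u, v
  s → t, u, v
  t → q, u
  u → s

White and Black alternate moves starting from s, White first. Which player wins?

Track states (vertex, player-to-move).
A0 = {(v,White), (v,Black)}
A1: add {(q,White), (r,White), (s,White)}.
(s,White) ∈ A1 ⇒ White forces the target.

White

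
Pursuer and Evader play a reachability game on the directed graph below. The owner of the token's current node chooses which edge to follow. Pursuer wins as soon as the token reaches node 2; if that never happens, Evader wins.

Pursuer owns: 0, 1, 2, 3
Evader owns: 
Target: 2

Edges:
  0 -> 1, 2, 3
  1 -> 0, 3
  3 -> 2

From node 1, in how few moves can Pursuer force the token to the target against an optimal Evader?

A0 = {2}
A1: add {0, 3} — 0 (Pursuer) has 0→2; 3 (Pursuer) has 3→2.
A2: add {1} — 1 (Pursuer) has 1→0.
A2 = all vertices. Fixed point.
1 enters the attractor at level 2, so Pursuer can force the target in 2 moves from there.

2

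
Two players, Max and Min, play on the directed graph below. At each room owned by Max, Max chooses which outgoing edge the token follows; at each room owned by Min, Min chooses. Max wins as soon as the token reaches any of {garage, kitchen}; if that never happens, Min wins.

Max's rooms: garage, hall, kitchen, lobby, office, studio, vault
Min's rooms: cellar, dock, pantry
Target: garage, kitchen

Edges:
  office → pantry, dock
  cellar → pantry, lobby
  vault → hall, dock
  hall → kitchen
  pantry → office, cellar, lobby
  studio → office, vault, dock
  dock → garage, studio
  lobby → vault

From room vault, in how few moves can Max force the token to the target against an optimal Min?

A0 = {garage, kitchen}
A1: add {hall} — hall (Max) has hall→kitchen.
A2: add {vault} — vault (Max) has vault→hall.
vault enters the attractor at level 2, so Max can force the target in 2 moves from there.

2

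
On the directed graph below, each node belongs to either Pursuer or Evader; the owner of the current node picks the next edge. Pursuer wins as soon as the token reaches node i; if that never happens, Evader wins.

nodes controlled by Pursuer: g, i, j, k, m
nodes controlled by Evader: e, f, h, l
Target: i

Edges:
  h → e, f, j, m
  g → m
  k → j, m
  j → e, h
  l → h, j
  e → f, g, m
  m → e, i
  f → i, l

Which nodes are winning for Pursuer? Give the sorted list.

g, i, k, m

A0 = {i}
A1: add {m} — m (Pursuer) has m→i.
A2: add {g, k} — g (Pursuer) has g→m; k (Pursuer) has k→m.
A3 = A2; e.g. e (Evader) can still go to f. Fixed point.
Pursuer's winning region = {g, i, k, m}.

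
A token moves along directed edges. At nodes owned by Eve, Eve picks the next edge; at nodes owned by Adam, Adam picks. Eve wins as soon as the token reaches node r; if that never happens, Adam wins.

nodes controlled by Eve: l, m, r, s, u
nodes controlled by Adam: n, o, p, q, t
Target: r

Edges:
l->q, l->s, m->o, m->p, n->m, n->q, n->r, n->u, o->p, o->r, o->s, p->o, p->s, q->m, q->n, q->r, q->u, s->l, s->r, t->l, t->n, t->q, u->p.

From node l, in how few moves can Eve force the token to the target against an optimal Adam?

2

A0 = {r}
A1: add {s} — s (Eve) has s→r.
A2: add {l} — l (Eve) has l→s.
A3 = A2; e.g. m (Eve) has no edge into A2. Fixed point.
l enters the attractor at level 2, so Eve can force the target in 2 moves from there.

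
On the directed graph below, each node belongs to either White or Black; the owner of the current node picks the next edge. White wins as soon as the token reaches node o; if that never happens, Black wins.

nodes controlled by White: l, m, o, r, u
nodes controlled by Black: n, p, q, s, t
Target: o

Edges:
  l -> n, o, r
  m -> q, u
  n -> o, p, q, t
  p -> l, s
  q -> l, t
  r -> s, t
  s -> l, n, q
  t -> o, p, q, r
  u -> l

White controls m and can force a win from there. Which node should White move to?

A0 = {o}
A1: add {l} — l (White) has l→o.
A2: add {u} — u (White) has u→l.
A3: add {m} — m (White) has m→u.
A4 = A3; e.g. n (Black) can still go to p. Fixed point.
From m, successor u is in the attractor (rank 2); the other successor q is not.

u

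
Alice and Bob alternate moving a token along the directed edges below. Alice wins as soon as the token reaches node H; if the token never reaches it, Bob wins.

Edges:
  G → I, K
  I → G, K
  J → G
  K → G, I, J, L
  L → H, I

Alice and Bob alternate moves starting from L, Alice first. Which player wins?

Alice

Track states (vertex, player-to-move).
A0 = {(H,Alice), (H,Bob)}
A1: add {(L,Alice)}.
(L,Alice) ∈ A1 ⇒ Alice forces the target.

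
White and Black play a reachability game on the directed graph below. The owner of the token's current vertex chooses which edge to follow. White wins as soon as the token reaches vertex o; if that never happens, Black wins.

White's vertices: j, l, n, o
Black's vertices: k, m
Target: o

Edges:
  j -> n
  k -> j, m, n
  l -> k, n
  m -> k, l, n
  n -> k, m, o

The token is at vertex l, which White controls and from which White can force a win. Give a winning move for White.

n

A0 = {o}
A1: add {n} — n (White) has n→o.
A2: add {j, l} — j (White) has j→n; l (White) has l→n.
A3 = A2; e.g. k (Black) can still go to m. Fixed point.
From l, successor n is in the attractor (rank 1); the other successor k is not.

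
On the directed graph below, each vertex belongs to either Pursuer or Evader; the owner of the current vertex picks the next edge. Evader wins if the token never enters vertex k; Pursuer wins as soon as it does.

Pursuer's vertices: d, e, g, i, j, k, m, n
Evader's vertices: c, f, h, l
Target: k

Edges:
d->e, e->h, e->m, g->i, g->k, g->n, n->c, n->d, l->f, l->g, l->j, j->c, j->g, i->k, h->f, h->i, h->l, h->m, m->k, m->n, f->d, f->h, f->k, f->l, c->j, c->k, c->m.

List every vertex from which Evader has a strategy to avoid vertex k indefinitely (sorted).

f, h, l

A0 = {k}
A1: add {g, i, m} — g (Pursuer) has g→k; i (Pursuer) has i→k; m (Pursuer) has m→k.
A2: add {e, j} — e (Pursuer) has e→m; j (Pursuer) has j→g.
A3: add {c, d} — c (Evader): all of {j, k, m} already in; d (Pursuer) has d→e.
A4: add {n} — n (Pursuer) has n→c.
A5 = A4; e.g. f (Evader) can still go to h. Fixed point.
Pursuer's attractor = {c, d, e, g, i, j, k, m, n}; Evader avoids the target exactly from the complement.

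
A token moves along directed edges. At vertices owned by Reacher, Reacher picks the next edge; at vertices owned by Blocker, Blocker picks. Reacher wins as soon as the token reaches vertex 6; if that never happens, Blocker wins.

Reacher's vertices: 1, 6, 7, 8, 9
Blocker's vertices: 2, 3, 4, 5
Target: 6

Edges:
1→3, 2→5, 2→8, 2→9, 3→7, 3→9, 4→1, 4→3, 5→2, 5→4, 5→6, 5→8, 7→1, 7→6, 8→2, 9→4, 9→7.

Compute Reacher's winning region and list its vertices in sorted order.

1, 3, 4, 6, 7, 9

A0 = {6}
A1: add {7} — 7 (Reacher) has 7→6.
A2: add {9} — 9 (Reacher) has 9→7.
A3: add {3} — 3 (Blocker): all of {7, 9} already in.
A4: add {1} — 1 (Reacher) has 1→3.
A5: add {4} — 4 (Blocker): all of {1, 3} already in.
A6 = A5; e.g. 2 (Blocker) can still go to 5. Fixed point.
Reacher's winning region = {1, 3, 4, 6, 7, 9}.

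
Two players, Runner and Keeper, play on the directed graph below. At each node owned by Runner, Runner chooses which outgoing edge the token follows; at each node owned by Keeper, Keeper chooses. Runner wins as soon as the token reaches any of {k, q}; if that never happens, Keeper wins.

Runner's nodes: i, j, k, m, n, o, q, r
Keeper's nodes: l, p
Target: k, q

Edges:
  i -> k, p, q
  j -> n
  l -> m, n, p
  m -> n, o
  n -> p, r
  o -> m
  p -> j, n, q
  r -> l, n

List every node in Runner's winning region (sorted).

A0 = {k, q}
A1: add {i} — i (Runner) has i→k.
A2 = A1; e.g. j (Runner) has no edge into A1. Fixed point.
Runner's winning region = {i, k, q}.

i, k, q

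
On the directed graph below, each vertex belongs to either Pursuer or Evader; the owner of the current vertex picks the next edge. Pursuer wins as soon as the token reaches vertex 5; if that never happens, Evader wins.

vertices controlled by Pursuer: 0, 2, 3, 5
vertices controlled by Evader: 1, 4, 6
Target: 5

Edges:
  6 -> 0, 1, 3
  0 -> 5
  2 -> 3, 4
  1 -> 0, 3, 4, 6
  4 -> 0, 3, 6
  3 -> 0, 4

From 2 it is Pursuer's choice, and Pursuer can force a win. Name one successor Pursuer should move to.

A0 = {5}
A1: add {0} — 0 (Pursuer) has 0→5.
A2: add {3} — 3 (Pursuer) has 3→0.
A3: add {2} — 2 (Pursuer) has 2→3.
A4 = A3; e.g. 1 (Evader) can still go to 4. Fixed point.
From 2, successor 3 is in the attractor (rank 2); the other successor 4 is not.

3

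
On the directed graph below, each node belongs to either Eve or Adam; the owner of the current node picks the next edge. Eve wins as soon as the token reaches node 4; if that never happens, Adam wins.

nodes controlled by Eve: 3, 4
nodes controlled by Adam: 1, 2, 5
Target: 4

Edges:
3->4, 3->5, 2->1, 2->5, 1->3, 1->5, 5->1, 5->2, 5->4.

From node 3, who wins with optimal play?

Eve

A0 = {4}
A1: add {3} — 3 (Eve) has 3→4.
A2 = A1; e.g. 1 (Adam) can still go to 5. Fixed point.
3 ∈ A1, so Eve can force the target.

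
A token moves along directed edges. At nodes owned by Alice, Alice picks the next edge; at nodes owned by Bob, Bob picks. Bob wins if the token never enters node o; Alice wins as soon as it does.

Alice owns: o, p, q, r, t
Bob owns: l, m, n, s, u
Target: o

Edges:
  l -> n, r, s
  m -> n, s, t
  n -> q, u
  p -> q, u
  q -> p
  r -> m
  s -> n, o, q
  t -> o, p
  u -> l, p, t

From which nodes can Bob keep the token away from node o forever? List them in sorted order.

A0 = {o}
A1: add {t} — t (Alice) has t→o.
A2 = A1; e.g. l (Bob) can still go to n. Fixed point.
Alice's attractor = {o, t}; Bob avoids the target exactly from the complement.

l, m, n, p, q, r, s, u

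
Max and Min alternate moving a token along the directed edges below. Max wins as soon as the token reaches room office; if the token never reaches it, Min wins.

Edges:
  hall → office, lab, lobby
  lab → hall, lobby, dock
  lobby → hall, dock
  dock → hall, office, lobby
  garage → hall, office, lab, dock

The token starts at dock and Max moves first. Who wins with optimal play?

Max

Track states (vertex, player-to-move).
A0 = {(office,Max), (office,Min)}
A1: add {(hall,Max), (dock,Max), (garage,Max)}.
(dock,Max) ∈ A1 ⇒ Max forces the target.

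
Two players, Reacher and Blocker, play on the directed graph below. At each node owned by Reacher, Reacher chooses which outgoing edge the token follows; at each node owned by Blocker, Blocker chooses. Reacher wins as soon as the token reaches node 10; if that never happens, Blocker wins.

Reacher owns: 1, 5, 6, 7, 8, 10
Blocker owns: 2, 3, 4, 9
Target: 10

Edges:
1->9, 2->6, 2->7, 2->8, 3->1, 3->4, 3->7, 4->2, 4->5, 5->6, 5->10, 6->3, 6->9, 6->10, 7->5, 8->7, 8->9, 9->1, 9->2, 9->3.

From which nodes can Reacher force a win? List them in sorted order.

A0 = {10}
A1: add {5, 6} — 5 (Reacher) has 5→10; 6 (Reacher) has 6→10.
A2: add {7} — 7 (Reacher) has 7→5.
A3: add {8} — 8 (Reacher) has 8→7.
A4: add {2} — 2 (Blocker): all of {6, 7, 8} already in.
A5: add {4} — 4 (Blocker): all of {2, 5} already in.
A6 = A5; e.g. 1 (Reacher) has no edge into A5. Fixed point.
Reacher's winning region = {2, 4, 5, 6, 7, 8, 10}.

2, 4, 5, 6, 7, 8, 10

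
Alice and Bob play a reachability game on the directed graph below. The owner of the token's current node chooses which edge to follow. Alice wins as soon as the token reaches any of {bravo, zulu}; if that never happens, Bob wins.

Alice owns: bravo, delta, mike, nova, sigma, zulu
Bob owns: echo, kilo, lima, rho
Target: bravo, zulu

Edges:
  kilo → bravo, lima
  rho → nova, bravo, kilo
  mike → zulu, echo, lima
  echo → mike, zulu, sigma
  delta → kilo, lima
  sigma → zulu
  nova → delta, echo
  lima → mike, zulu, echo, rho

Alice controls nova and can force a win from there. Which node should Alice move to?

echo

A0 = {bravo, zulu}
A1: add {mike, sigma} — mike (Alice) has mike→zulu; sigma (Alice) has sigma→zulu.
A2: add {echo} — echo (Bob): all of {mike, zulu, sigma} already in.
A3: add {nova} — nova (Alice) has nova→echo.
A4 = A3; e.g. delta (Alice) has no edge into A3. Fixed point.
From nova, successor echo is in the attractor (rank 2); the other successor delta is not.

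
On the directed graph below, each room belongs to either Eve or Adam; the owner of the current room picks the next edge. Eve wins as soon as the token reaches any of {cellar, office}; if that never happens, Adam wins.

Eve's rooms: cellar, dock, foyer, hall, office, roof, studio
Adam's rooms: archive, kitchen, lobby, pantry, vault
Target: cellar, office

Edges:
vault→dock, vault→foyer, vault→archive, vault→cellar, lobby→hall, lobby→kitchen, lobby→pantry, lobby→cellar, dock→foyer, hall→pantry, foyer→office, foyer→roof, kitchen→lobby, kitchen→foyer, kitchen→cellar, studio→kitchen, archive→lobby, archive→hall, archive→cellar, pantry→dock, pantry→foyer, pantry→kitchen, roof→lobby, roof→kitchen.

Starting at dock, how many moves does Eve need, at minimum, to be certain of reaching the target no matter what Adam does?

2

A0 = {cellar, office}
A1: add {foyer} — foyer (Eve) has foyer→office.
A2: add {dock} — dock (Eve) has dock→foyer.
A3 = A2; e.g. vault (Adam) can still go to archive. Fixed point.
dock enters the attractor at level 2, so Eve can force the target in 2 moves from there.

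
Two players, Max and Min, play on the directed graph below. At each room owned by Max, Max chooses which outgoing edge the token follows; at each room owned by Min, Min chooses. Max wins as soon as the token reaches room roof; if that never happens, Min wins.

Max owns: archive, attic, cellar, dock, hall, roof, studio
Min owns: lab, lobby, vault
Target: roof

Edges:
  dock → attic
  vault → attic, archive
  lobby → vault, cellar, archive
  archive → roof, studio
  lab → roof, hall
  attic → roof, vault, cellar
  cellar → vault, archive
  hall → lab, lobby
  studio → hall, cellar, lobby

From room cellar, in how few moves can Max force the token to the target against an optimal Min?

A0 = {roof}
A1: add {archive, attic} — attic (Max) has attic→roof; archive (Max) has archive→roof.
A2: add {cellar, dock, vault} — vault (Min): all of {attic, archive} already in; dock (Max) has dock→attic; cellar (Max) has cellar→archive.
cellar enters the attractor at level 2, so Max can force the target in 2 moves from there.

2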